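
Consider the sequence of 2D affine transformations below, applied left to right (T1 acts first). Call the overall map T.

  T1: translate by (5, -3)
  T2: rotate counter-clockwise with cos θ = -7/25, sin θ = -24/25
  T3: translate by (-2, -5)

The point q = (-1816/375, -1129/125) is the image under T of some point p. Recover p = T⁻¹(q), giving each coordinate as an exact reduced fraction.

p = (-1/3, 7/5)

T1 = [1 0 5; 0 1 -3; 0 0 1]
T2·T1 = [-7/25 24/25 -107/25; -24/25 -7/25 -99/25; 0 0 1]
T3·…·T1 = [-7/25 24/25 -157/25; -24/25 -7/25 -224/25; 0 0 1]
det M = 1; M⁻¹ = [-7/25 -24/25 -259/25; 24/25 -7/25 88/25; 0 0 1]
M⁻¹ · (-1816/375, -1129/125)ᵀ = (-1/3, 7/5)ᵀ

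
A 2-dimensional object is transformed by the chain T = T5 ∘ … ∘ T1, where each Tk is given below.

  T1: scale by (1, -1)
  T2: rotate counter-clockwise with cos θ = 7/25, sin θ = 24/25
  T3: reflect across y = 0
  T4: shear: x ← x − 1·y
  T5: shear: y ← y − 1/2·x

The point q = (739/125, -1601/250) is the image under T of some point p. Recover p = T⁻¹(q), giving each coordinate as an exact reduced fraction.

p = (4, 7/5)

T1 = [1 0 0; 0 -1 0; 0 0 1]
T2·T1 = [7/25 24/25 0; 24/25 -7/25 0; 0 0 1]
T3·…·T1 = [7/25 24/25 0; -24/25 7/25 0; 0 0 1]
T4·…·T1 = [31/25 17/25 0; -24/25 7/25 0; 0 0 1]
T5·…·T1 = [31/25 17/25 0; -79/50 -3/50 0; 0 0 1]
det M = 1; M⁻¹ = [-3/50 -17/25 0; 79/50 31/25 0; 0 0 1]
M⁻¹ · (739/125, -1601/250)ᵀ = (4, 7/5)ᵀ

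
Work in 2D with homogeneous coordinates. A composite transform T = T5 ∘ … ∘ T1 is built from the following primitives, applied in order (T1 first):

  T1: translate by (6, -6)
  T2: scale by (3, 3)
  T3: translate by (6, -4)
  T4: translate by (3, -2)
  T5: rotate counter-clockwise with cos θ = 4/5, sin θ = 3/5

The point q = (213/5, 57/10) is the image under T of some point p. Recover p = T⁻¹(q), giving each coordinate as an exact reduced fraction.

T1 = [1 0 6; 0 1 -6; 0 0 1]
T2·T1 = [3 0 18; 0 3 -18; 0 0 1]
T3·…·T1 = [3 0 24; 0 3 -22; 0 0 1]
T4·…·T1 = [3 0 27; 0 3 -24; 0 0 1]
T5·…·T1 = [12/5 -9/5 36; 9/5 12/5 -3; 0 0 1]
det M = 9; M⁻¹ = [4/15 1/5 -9; -1/5 4/15 8; 0 0 1]
M⁻¹ · (213/5, 57/10)ᵀ = (7/2, 1)ᵀ

p = (7/2, 1)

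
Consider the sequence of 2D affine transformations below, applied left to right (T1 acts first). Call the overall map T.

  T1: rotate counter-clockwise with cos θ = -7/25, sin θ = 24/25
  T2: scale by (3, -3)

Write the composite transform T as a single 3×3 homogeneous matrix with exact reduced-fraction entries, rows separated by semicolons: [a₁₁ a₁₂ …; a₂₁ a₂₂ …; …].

T1 = [-7/25 -24/25 0; 24/25 -7/25 0; 0 0 1]
T2·T1 = [-21/25 -72/25 0; -72/25 21/25 0; 0 0 1]

T = [-21/25 -72/25 0; -72/25 21/25 0; 0 0 1]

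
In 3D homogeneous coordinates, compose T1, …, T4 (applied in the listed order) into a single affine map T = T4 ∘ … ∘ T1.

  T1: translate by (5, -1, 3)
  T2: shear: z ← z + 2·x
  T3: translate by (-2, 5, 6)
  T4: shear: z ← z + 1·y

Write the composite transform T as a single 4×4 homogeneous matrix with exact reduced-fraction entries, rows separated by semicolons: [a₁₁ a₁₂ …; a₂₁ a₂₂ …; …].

T1 = [1 0 0 5; 0 1 0 -1; 0 0 1 3; 0 0 0 1]
T2·T1 = [1 0 0 5; 0 1 0 -1; 2 0 1 13; 0 0 0 1]
T3·…·T1 = [1 0 0 3; 0 1 0 4; 2 0 1 19; 0 0 0 1]
T4·…·T1 = [1 0 0 3; 0 1 0 4; 2 1 1 23; 0 0 0 1]

T = [1 0 0 3; 0 1 0 4; 2 1 1 23; 0 0 0 1]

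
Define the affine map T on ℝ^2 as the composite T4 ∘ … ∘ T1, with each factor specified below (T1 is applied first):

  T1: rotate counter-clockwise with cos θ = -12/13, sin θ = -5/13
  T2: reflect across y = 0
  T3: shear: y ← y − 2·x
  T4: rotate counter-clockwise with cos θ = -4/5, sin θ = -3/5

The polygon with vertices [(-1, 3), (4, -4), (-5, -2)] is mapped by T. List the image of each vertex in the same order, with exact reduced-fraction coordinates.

image vertices: (-177/65, 11/65), (596/65, -228/65), (-647/65, 446/65)

T1 rotate counter-clockwise with cos θ = -12/13, sin θ = -5/13: (-1, 3) → (27/13, -31/13); (4, -4) → (-68/13, 28/13); (-5, -2) → (50/13, 49/13)
T2 reflect across y = 0: (27/13, -31/13) → (27/13, 31/13); (-68/13, 28/13) → (-68/13, -28/13); (50/13, 49/13) → (50/13, -49/13)
T3 shear: y ← y − 2·x: (27/13, 31/13) → (27/13, -23/13); (-68/13, -28/13) → (-68/13, 108/13); (50/13, -49/13) → (50/13, -149/13)
T4 rotate counter-clockwise with cos θ = -4/5, sin θ = -3/5: (27/13, -23/13) → (-177/65, 11/65); (-68/13, 108/13) → (596/65, -228/65); (50/13, -149/13) → (-647/65, 446/65)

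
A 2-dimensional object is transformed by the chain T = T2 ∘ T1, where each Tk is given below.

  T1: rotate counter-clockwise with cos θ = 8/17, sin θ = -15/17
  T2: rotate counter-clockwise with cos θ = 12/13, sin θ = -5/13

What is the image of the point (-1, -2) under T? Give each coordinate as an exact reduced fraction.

T(p) = (-461/221, 178/221)

T1 rotate counter-clockwise with cos θ = 8/17, sin θ = -15/17: (-1, -2) → (-38/17, -1/17)
T2 rotate counter-clockwise with cos θ = 12/13, sin θ = -5/13: (-38/17, -1/17) → (-461/221, 178/221)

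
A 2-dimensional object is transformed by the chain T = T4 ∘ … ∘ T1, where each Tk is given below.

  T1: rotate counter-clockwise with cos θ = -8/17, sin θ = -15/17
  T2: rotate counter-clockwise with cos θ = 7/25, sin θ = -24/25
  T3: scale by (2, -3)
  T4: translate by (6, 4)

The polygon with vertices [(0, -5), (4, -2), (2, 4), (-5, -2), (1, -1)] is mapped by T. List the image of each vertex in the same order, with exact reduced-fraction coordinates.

T1 rotate counter-clockwise with cos θ = -8/17, sin θ = -15/17: (0, -5) → (-75/17, 40/17); (4, -2) → (-62/17, -44/17); (2, 4) → (44/17, -62/17); (-5, -2) → (10/17, 91/17); (1, -1) → (-23/17, -7/17)
T2 rotate counter-clockwise with cos θ = 7/25, sin θ = -24/25: (-75/17, 40/17) → (87/85, 416/85); (-62/17, -44/17) → (-298/85, 236/85); (44/17, -62/17) → (-236/85, -298/85); (10/17, 91/17) → (2254/425, 397/425); (-23/17, -7/17) → (-329/425, 503/425)
T3 scale by (2, -3): (87/85, 416/85) → (174/85, -1248/85); (-298/85, 236/85) → (-596/85, -708/85); (-236/85, -298/85) → (-472/85, 894/85); (2254/425, 397/425) → (4508/425, -1191/425); (-329/425, 503/425) → (-658/425, -1509/425)
T4 translate by (6, 4): (174/85, -1248/85) → (684/85, -908/85); (-596/85, -708/85) → (-86/85, -368/85); (-472/85, 894/85) → (38/85, 1234/85); (4508/425, -1191/425) → (7058/425, 509/425); (-658/425, -1509/425) → (1892/425, 191/425)

image vertices: (684/85, -908/85), (-86/85, -368/85), (38/85, 1234/85), (7058/425, 509/425), (1892/425, 191/425)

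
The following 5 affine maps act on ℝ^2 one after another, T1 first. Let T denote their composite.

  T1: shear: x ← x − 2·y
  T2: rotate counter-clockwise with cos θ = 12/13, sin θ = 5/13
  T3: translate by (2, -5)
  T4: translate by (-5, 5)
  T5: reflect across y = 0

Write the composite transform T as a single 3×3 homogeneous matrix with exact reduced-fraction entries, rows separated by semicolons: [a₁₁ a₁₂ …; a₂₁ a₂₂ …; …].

T = [12/13 -29/13 -3; -5/13 -2/13 0; 0 0 1]

T1 = [1 -2 0; 0 1 0; 0 0 1]
T2·T1 = [12/13 -29/13 0; 5/13 2/13 0; 0 0 1]
T3·…·T1 = [12/13 -29/13 2; 5/13 2/13 -5; 0 0 1]
T4·…·T1 = [12/13 -29/13 -3; 5/13 2/13 0; 0 0 1]
T5·…·T1 = [12/13 -29/13 -3; -5/13 -2/13 0; 0 0 1]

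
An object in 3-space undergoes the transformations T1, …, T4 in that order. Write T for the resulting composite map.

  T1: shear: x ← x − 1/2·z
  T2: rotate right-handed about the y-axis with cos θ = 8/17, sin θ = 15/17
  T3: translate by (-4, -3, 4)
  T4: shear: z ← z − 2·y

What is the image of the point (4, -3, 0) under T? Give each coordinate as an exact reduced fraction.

T(p) = (-36/17, -6, 212/17)

T1 shear: x ← x − 1/2·z: (4, -3, 0) → (4, -3, 0)
T2 rotate right-handed about the y-axis with cos θ = 8/17, sin θ = 15/17: (4, -3, 0) → (32/17, -3, -60/17)
T3 translate by (-4, -3, 4): (32/17, -3, -60/17) → (-36/17, -6, 8/17)
T4 shear: z ← z − 2·y: (-36/17, -6, 8/17) → (-36/17, -6, 212/17)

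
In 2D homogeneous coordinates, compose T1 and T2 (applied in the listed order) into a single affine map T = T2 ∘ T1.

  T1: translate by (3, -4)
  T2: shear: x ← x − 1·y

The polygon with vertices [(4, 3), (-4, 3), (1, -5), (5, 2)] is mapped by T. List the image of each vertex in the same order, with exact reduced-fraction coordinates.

T1 translate by (3, -4): (4, 3) → (7, -1); (-4, 3) → (-1, -1); (1, -5) → (4, -9); (5, 2) → (8, -2)
T2 shear: x ← x − 1·y: (7, -1) → (8, -1); (-1, -1) → (0, -1); (4, -9) → (13, -9); (8, -2) → (10, -2)

image vertices: (8, -1), (0, -1), (13, -9), (10, -2)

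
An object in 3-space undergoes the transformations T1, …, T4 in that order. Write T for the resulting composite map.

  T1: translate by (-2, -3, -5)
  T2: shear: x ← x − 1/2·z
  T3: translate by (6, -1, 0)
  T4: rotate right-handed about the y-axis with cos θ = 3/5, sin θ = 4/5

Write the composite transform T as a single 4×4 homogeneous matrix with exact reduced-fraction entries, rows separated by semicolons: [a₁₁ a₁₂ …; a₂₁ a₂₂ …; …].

T = [3/5 0 1/2 -1/10; 0 1 0 -4; -4/5 0 1 -41/5; 0 0 0 1]

T1 = [1 0 0 -2; 0 1 0 -3; 0 0 1 -5; 0 0 0 1]
T2·T1 = [1 0 -1/2 1/2; 0 1 0 -3; 0 0 1 -5; 0 0 0 1]
T3·…·T1 = [1 0 -1/2 13/2; 0 1 0 -4; 0 0 1 -5; 0 0 0 1]
T4·…·T1 = [3/5 0 1/2 -1/10; 0 1 0 -4; -4/5 0 1 -41/5; 0 0 0 1]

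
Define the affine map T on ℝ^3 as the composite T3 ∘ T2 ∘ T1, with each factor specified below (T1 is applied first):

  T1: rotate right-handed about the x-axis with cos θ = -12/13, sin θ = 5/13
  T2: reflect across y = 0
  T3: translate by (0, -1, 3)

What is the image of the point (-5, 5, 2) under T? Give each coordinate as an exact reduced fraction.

T1 rotate right-handed about the x-axis with cos θ = -12/13, sin θ = 5/13: (-5, 5, 2) → (-5, -70/13, 1/13)
T2 reflect across y = 0: (-5, -70/13, 1/13) → (-5, 70/13, 1/13)
T3 translate by (0, -1, 3): (-5, 70/13, 1/13) → (-5, 57/13, 40/13)

T(p) = (-5, 57/13, 40/13)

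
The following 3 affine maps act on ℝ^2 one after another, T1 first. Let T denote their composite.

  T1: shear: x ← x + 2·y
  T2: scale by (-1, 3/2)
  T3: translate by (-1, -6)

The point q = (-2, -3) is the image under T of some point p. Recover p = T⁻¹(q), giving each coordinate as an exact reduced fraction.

T1 = [1 2 0; 0 1 0; 0 0 1]
T2·T1 = [-1 -2 0; 0 3/2 0; 0 0 1]
T3·…·T1 = [-1 -2 -1; 0 3/2 -6; 0 0 1]
det M = -3/2; M⁻¹ = [-1 -4/3 -9; 0 2/3 4; 0 0 1]
M⁻¹ · (-2, -3)ᵀ = (-3, 2)ᵀ

p = (-3, 2)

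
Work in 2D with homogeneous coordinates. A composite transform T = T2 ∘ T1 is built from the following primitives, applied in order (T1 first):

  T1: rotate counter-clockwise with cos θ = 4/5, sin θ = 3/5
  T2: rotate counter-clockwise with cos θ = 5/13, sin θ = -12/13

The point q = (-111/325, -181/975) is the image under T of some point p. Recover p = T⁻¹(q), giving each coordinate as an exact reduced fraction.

p = (-1/5, -1/3)

T1 = [4/5 -3/5 0; 3/5 4/5 0; 0 0 1]
T2·T1 = [56/65 33/65 0; -33/65 56/65 0; 0 0 1]
det M = 1; M⁻¹ = [56/65 -33/65 0; 33/65 56/65 0; 0 0 1]
M⁻¹ · (-111/325, -181/975)ᵀ = (-1/5, -1/3)ᵀ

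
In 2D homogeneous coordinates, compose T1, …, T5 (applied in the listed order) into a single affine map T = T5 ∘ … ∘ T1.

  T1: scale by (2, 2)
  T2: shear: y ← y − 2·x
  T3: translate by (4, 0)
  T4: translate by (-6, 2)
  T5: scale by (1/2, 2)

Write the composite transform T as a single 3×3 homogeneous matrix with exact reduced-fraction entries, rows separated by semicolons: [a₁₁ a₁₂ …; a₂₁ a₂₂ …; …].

T = [1 0 -1; -8 4 4; 0 0 1]

T1 = [2 0 0; 0 2 0; 0 0 1]
T2·T1 = [2 0 0; -4 2 0; 0 0 1]
T3·…·T1 = [2 0 4; -4 2 0; 0 0 1]
T4·…·T1 = [2 0 -2; -4 2 2; 0 0 1]
T5·…·T1 = [1 0 -1; -8 4 4; 0 0 1]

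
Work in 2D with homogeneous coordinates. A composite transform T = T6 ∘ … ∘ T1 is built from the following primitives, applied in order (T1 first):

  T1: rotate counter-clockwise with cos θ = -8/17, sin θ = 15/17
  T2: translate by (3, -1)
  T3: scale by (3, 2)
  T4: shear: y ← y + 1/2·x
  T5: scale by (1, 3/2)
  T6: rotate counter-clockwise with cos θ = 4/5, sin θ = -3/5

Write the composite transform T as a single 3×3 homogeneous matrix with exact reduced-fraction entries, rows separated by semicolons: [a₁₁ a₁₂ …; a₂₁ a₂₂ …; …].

T = [-3/17 -1413/340 189/20; 36/17 -96/85 -12/5; 0 0 1]

T1 = [-8/17 -15/17 0; 15/17 -8/17 0; 0 0 1]
T2·T1 = [-8/17 -15/17 3; 15/17 -8/17 -1; 0 0 1]
T3·…·T1 = [-24/17 -45/17 9; 30/17 -16/17 -2; 0 0 1]
T4·…·T1 = [-24/17 -45/17 9; 18/17 -77/34 5/2; 0 0 1]
T5·…·T1 = [-24/17 -45/17 9; 27/17 -231/68 15/4; 0 0 1]
T6·…·T1 = [-3/17 -1413/340 189/20; 36/17 -96/85 -12/5; 0 0 1]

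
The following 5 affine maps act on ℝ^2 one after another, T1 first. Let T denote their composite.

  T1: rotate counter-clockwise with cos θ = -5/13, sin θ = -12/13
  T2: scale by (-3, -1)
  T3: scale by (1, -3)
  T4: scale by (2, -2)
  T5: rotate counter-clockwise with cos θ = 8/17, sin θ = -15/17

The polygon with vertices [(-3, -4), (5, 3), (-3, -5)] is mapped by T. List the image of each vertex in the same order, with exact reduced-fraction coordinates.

image vertices: (-3456/221, -5658/221), (366/13, 270/13), (-3330/221, -6978/221)

T1 rotate counter-clockwise with cos θ = -5/13, sin θ = -12/13: (-3, -4) → (-33/13, 56/13); (5, 3) → (11/13, -75/13); (-3, -5) → (-45/13, 61/13)
T2 scale by (-3, -1): (-33/13, 56/13) → (99/13, -56/13); (11/13, -75/13) → (-33/13, 75/13); (-45/13, 61/13) → (135/13, -61/13)
T3 scale by (1, -3): (99/13, -56/13) → (99/13, 168/13); (-33/13, 75/13) → (-33/13, -225/13); (135/13, -61/13) → (135/13, 183/13)
T4 scale by (2, -2): (99/13, 168/13) → (198/13, -336/13); (-33/13, -225/13) → (-66/13, 450/13); (135/13, 183/13) → (270/13, -366/13)
T5 rotate counter-clockwise with cos θ = 8/17, sin θ = -15/17: (198/13, -336/13) → (-3456/221, -5658/221); (-66/13, 450/13) → (366/13, 270/13); (270/13, -366/13) → (-3330/221, -6978/221)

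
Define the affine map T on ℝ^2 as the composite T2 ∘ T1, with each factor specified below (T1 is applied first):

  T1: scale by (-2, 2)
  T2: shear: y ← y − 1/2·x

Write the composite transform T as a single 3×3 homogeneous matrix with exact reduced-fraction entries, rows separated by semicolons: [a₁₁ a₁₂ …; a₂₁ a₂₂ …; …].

T = [-2 0 0; 1 2 0; 0 0 1]

T1 = [-2 0 0; 0 2 0; 0 0 1]
T2·T1 = [-2 0 0; 1 2 0; 0 0 1]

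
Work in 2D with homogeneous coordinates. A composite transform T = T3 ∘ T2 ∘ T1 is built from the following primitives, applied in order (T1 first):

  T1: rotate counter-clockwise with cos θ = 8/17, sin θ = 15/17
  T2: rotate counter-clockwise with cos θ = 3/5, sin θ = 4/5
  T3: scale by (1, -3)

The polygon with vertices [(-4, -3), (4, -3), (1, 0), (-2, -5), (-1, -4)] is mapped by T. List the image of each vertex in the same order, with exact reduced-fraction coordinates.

image vertices: (75/17, 120/17), (87/85, -1248/85), (-36/85, -231/85), (457/85, -78/85), (344/85, -201/85)

T1 rotate counter-clockwise with cos θ = 8/17, sin θ = 15/17: (-4, -3) → (13/17, -84/17); (4, -3) → (77/17, 36/17); (1, 0) → (8/17, 15/17); (-2, -5) → (59/17, -70/17); (-1, -4) → (52/17, -47/17)
T2 rotate counter-clockwise with cos θ = 3/5, sin θ = 4/5: (13/17, -84/17) → (75/17, -40/17); (77/17, 36/17) → (87/85, 416/85); (8/17, 15/17) → (-36/85, 77/85); (59/17, -70/17) → (457/85, 26/85); (52/17, -47/17) → (344/85, 67/85)
T3 scale by (1, -3): (75/17, -40/17) → (75/17, 120/17); (87/85, 416/85) → (87/85, -1248/85); (-36/85, 77/85) → (-36/85, -231/85); (457/85, 26/85) → (457/85, -78/85); (344/85, 67/85) → (344/85, -201/85)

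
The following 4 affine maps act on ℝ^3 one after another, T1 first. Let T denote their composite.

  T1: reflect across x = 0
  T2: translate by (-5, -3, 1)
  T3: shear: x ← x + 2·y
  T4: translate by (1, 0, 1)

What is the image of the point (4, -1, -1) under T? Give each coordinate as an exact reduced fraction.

T1 reflect across x = 0: (4, -1, -1) → (-4, -1, -1)
T2 translate by (-5, -3, 1): (-4, -1, -1) → (-9, -4, 0)
T3 shear: x ← x + 2·y: (-9, -4, 0) → (-17, -4, 0)
T4 translate by (1, 0, 1): (-17, -4, 0) → (-16, -4, 1)

T(p) = (-16, -4, 1)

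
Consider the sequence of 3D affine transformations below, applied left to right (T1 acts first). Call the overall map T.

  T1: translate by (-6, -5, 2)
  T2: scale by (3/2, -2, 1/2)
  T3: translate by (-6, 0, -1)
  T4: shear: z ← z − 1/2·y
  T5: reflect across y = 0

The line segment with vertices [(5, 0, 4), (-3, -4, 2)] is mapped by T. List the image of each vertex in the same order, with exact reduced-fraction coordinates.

image vertices: (-15/2, -10, -3), (-39/2, -18, -8)

T1 translate by (-6, -5, 2): (5, 0, 4) → (-1, -5, 6); (-3, -4, 2) → (-9, -9, 4)
T2 scale by (3/2, -2, 1/2): (-1, -5, 6) → (-3/2, 10, 3); (-9, -9, 4) → (-27/2, 18, 2)
T3 translate by (-6, 0, -1): (-3/2, 10, 3) → (-15/2, 10, 2); (-27/2, 18, 2) → (-39/2, 18, 1)
T4 shear: z ← z − 1/2·y: (-15/2, 10, 2) → (-15/2, 10, -3); (-39/2, 18, 1) → (-39/2, 18, -8)
T5 reflect across y = 0: (-15/2, 10, -3) → (-15/2, -10, -3); (-39/2, 18, -8) → (-39/2, -18, -8)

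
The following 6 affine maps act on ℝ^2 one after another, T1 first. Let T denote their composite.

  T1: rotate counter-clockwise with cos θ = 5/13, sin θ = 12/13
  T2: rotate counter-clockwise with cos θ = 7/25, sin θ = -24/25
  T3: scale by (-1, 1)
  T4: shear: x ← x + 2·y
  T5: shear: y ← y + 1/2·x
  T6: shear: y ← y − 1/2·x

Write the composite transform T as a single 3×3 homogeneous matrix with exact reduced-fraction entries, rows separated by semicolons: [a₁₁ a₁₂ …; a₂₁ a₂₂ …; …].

T = [-79/65 122/65 0; -36/325 323/325 0; 0 0 1]

T1 = [5/13 -12/13 0; 12/13 5/13 0; 0 0 1]
T2·T1 = [323/325 36/325 0; -36/325 323/325 0; 0 0 1]
T3·…·T1 = [-323/325 -36/325 0; -36/325 323/325 0; 0 0 1]
T4·…·T1 = [-79/65 122/65 0; -36/325 323/325 0; 0 0 1]
T5·…·T1 = [-79/65 122/65 0; -467/650 628/325 0; 0 0 1]
T6·…·T1 = [-79/65 122/65 0; -36/325 323/325 0; 0 0 1]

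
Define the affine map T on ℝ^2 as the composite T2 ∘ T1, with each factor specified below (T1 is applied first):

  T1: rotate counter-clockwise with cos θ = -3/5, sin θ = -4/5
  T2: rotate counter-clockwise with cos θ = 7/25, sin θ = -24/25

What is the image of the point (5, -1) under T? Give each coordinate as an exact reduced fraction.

T(p) = (-541/125, 337/125)

T1 rotate counter-clockwise with cos θ = -3/5, sin θ = -4/5: (5, -1) → (-19/5, -17/5)
T2 rotate counter-clockwise with cos θ = 7/25, sin θ = -24/25: (-19/5, -17/5) → (-541/125, 337/125)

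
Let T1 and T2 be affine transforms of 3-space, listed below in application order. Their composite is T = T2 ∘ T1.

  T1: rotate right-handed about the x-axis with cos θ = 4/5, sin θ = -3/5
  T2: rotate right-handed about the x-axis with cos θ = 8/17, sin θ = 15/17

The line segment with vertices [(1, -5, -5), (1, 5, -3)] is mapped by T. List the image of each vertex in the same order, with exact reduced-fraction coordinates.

image vertices: (1, -41/17, -113/17), (1, 29/5, -3/5)

T1 rotate right-handed about the x-axis with cos θ = 4/5, sin θ = -3/5: (1, -5, -5) → (1, -7, -1); (1, 5, -3) → (1, 11/5, -27/5)
T2 rotate right-handed about the x-axis with cos θ = 8/17, sin θ = 15/17: (1, -7, -1) → (1, -41/17, -113/17); (1, 11/5, -27/5) → (1, 29/5, -3/5)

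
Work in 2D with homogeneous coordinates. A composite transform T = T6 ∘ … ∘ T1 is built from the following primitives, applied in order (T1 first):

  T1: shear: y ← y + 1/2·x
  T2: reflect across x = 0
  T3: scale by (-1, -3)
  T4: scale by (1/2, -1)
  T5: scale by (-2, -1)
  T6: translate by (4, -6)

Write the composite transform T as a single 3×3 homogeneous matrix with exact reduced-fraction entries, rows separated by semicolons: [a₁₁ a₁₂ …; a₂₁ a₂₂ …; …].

T = [-1 0 4; -3/2 -3 -6; 0 0 1]

T1 = [1 0 0; 1/2 1 0; 0 0 1]
T2·T1 = [-1 0 0; 1/2 1 0; 0 0 1]
T3·…·T1 = [1 0 0; -3/2 -3 0; 0 0 1]
T4·…·T1 = [1/2 0 0; 3/2 3 0; 0 0 1]
T5·…·T1 = [-1 0 0; -3/2 -3 0; 0 0 1]
T6·…·T1 = [-1 0 4; -3/2 -3 -6; 0 0 1]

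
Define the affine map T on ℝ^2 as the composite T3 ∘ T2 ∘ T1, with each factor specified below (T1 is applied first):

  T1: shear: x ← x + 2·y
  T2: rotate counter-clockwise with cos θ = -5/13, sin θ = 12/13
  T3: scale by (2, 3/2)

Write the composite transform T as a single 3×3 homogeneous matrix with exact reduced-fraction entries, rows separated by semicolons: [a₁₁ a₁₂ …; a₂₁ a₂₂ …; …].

T1 = [1 2 0; 0 1 0; 0 0 1]
T2·T1 = [-5/13 -22/13 0; 12/13 19/13 0; 0 0 1]
T3·…·T1 = [-10/13 -44/13 0; 18/13 57/26 0; 0 0 1]

T = [-10/13 -44/13 0; 18/13 57/26 0; 0 0 1]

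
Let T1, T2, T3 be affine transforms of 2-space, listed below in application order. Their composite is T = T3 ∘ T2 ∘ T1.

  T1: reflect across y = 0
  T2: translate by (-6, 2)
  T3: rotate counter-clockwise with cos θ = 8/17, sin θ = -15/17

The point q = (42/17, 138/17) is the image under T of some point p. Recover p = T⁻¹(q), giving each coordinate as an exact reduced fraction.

T1 = [1 0 0; 0 -1 0; 0 0 1]
T2·T1 = [1 0 -6; 0 -1 2; 0 0 1]
T3·…·T1 = [8/17 -15/17 -18/17; -15/17 -8/17 106/17; 0 0 1]
det M = -1; M⁻¹ = [8/17 -15/17 6; -15/17 -8/17 2; 0 0 1]
M⁻¹ · (42/17, 138/17)ᵀ = (0, -4)ᵀ

p = (0, -4)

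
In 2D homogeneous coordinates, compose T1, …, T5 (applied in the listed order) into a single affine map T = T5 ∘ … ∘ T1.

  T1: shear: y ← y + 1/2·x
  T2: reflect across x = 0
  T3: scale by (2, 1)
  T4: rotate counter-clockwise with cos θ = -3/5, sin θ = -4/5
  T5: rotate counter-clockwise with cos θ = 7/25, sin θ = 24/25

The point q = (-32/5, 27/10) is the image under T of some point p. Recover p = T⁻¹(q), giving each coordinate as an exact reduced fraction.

T1 = [1 0 0; 1/2 1 0; 0 0 1]
T2·T1 = [-1 0 0; 1/2 1 0; 0 0 1]
T3·…·T1 = [-2 0 0; 1/2 1 0; 0 0 1]
T4·…·T1 = [8/5 4/5 0; 13/10 -3/5 0; 0 0 1]
T5·…·T1 = [-4/5 4/5 0; 19/10 3/5 0; 0 0 1]
det M = -2; M⁻¹ = [-3/10 2/5 0; 19/20 2/5 0; 0 0 1]
M⁻¹ · (-32/5, 27/10)ᵀ = (3, -5)ᵀ

p = (3, -5)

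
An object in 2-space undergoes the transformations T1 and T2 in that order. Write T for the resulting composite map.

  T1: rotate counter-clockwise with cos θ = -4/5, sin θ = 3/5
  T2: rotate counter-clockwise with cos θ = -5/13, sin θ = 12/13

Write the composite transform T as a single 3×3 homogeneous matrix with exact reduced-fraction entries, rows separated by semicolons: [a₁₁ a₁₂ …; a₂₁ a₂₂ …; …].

T1 = [-4/5 -3/5 0; 3/5 -4/5 0; 0 0 1]
T2·T1 = [-16/65 63/65 0; -63/65 -16/65 0; 0 0 1]

T = [-16/65 63/65 0; -63/65 -16/65 0; 0 0 1]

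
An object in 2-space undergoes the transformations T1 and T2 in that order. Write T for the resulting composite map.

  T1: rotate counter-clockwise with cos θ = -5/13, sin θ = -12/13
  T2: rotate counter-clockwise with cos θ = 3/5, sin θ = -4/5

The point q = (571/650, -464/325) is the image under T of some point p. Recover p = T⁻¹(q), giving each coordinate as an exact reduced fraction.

p = (-1/2, 8/5)

T1 = [-5/13 12/13 0; -12/13 -5/13 0; 0 0 1]
T2·T1 = [-63/65 16/65 0; -16/65 -63/65 0; 0 0 1]
det M = 1; M⁻¹ = [-63/65 -16/65 0; 16/65 -63/65 0; 0 0 1]
M⁻¹ · (571/650, -464/325)ᵀ = (-1/2, 8/5)ᵀ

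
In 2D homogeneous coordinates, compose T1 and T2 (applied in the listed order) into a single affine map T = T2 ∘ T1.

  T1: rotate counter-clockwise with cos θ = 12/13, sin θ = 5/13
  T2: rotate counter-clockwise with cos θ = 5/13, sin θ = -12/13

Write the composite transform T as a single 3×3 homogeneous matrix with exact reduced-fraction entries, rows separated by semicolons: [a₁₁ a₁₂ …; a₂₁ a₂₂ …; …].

T1 = [12/13 -5/13 0; 5/13 12/13 0; 0 0 1]
T2·T1 = [120/169 119/169 0; -119/169 120/169 0; 0 0 1]

T = [120/169 119/169 0; -119/169 120/169 0; 0 0 1]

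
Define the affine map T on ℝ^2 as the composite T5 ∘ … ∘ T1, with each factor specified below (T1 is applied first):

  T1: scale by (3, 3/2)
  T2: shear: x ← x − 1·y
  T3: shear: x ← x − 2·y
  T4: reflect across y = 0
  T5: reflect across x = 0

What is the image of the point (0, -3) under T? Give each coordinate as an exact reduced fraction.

T1 scale by (3, 3/2): (0, -3) → (0, -9/2)
T2 shear: x ← x − 1·y: (0, -9/2) → (9/2, -9/2)
T3 shear: x ← x − 2·y: (9/2, -9/2) → (27/2, -9/2)
T4 reflect across y = 0: (27/2, -9/2) → (27/2, 9/2)
T5 reflect across x = 0: (27/2, 9/2) → (-27/2, 9/2)

T(p) = (-27/2, 9/2)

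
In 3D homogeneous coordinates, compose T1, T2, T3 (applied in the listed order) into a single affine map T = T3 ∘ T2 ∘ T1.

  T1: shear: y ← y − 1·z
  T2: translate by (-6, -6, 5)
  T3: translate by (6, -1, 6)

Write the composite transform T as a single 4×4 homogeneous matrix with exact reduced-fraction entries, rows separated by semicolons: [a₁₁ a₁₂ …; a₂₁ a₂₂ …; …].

T1 = [1 0 0 0; 0 1 -1 0; 0 0 1 0; 0 0 0 1]
T2·T1 = [1 0 0 -6; 0 1 -1 -6; 0 0 1 5; 0 0 0 1]
T3·…·T1 = [1 0 0 0; 0 1 -1 -7; 0 0 1 11; 0 0 0 1]

T = [1 0 0 0; 0 1 -1 -7; 0 0 1 11; 0 0 0 1]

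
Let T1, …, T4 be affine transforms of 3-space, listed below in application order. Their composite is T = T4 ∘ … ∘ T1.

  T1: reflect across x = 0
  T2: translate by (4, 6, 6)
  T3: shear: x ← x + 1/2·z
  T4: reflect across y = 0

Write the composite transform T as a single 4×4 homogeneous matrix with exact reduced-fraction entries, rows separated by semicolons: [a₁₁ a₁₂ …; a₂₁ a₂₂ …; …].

T1 = [-1 0 0 0; 0 1 0 0; 0 0 1 0; 0 0 0 1]
T2·T1 = [-1 0 0 4; 0 1 0 6; 0 0 1 6; 0 0 0 1]
T3·…·T1 = [-1 0 1/2 7; 0 1 0 6; 0 0 1 6; 0 0 0 1]
T4·…·T1 = [-1 0 1/2 7; 0 -1 0 -6; 0 0 1 6; 0 0 0 1]

T = [-1 0 1/2 7; 0 -1 0 -6; 0 0 1 6; 0 0 0 1]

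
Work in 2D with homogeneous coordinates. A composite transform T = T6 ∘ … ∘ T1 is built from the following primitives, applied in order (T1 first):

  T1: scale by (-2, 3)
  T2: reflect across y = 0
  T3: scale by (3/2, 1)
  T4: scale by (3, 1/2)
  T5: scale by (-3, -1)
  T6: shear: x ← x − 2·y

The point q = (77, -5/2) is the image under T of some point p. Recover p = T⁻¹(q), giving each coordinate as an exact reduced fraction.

T1 = [-2 0 0; 0 3 0; 0 0 1]
T2·T1 = [-2 0 0; 0 -3 0; 0 0 1]
T3·…·T1 = [-3 0 0; 0 -3 0; 0 0 1]
T4·…·T1 = [-9 0 0; 0 -3/2 0; 0 0 1]
T5·…·T1 = [27 0 0; 0 3/2 0; 0 0 1]
T6·…·T1 = [27 -3 0; 0 3/2 0; 0 0 1]
det M = 81/2; M⁻¹ = [1/27 2/27 0; 0 2/3 0; 0 0 1]
M⁻¹ · (77, -5/2)ᵀ = (8/3, -5/3)ᵀ

p = (8/3, -5/3)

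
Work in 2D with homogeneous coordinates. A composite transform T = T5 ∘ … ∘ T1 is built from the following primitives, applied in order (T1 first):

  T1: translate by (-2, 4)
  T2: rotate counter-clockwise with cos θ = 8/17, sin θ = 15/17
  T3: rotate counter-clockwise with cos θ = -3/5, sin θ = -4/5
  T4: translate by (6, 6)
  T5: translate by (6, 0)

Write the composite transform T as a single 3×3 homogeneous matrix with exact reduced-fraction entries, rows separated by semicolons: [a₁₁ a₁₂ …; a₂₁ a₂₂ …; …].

T = [36/85 77/85 1256/85; -77/85 36/85 808/85; 0 0 1]

T1 = [1 0 -2; 0 1 4; 0 0 1]
T2·T1 = [8/17 -15/17 -76/17; 15/17 8/17 2/17; 0 0 1]
T3·…·T1 = [36/85 77/85 236/85; -77/85 36/85 298/85; 0 0 1]
T4·…·T1 = [36/85 77/85 746/85; -77/85 36/85 808/85; 0 0 1]
T5·…·T1 = [36/85 77/85 1256/85; -77/85 36/85 808/85; 0 0 1]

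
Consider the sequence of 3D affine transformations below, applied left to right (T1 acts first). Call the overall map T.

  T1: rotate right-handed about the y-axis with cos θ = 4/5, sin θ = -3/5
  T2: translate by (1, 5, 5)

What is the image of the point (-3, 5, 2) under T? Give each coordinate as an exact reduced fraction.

T(p) = (-13/5, 10, 24/5)

T1 rotate right-handed about the y-axis with cos θ = 4/5, sin θ = -3/5: (-3, 5, 2) → (-18/5, 5, -1/5)
T2 translate by (1, 5, 5): (-18/5, 5, -1/5) → (-13/5, 10, 24/5)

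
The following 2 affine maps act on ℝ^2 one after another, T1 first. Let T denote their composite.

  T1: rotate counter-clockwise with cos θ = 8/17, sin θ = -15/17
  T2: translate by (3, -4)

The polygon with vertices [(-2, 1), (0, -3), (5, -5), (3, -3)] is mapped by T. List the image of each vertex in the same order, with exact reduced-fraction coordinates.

T1 rotate counter-clockwise with cos θ = 8/17, sin θ = -15/17: (-2, 1) → (-1/17, 38/17); (0, -3) → (-45/17, -24/17); (5, -5) → (-35/17, -115/17); (3, -3) → (-21/17, -69/17)
T2 translate by (3, -4): (-1/17, 38/17) → (50/17, -30/17); (-45/17, -24/17) → (6/17, -92/17); (-35/17, -115/17) → (16/17, -183/17); (-21/17, -69/17) → (30/17, -137/17)

image vertices: (50/17, -30/17), (6/17, -92/17), (16/17, -183/17), (30/17, -137/17)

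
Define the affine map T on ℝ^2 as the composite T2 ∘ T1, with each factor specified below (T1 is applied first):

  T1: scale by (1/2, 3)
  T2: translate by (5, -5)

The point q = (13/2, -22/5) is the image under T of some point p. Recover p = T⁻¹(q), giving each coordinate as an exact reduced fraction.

T1 = [1/2 0 0; 0 3 0; 0 0 1]
T2·T1 = [1/2 0 5; 0 3 -5; 0 0 1]
det M = 3/2; M⁻¹ = [2 0 -10; 0 1/3 5/3; 0 0 1]
M⁻¹ · (13/2, -22/5)ᵀ = (3, 1/5)ᵀ

p = (3, 1/5)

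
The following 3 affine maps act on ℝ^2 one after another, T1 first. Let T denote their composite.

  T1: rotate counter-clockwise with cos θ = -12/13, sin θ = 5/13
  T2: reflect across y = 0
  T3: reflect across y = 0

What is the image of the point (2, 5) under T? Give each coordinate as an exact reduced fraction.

T(p) = (-49/13, -50/13)

T1 rotate counter-clockwise with cos θ = -12/13, sin θ = 5/13: (2, 5) → (-49/13, -50/13)
T2 reflect across y = 0: (-49/13, -50/13) → (-49/13, 50/13)
T3 reflect across y = 0: (-49/13, 50/13) → (-49/13, -50/13)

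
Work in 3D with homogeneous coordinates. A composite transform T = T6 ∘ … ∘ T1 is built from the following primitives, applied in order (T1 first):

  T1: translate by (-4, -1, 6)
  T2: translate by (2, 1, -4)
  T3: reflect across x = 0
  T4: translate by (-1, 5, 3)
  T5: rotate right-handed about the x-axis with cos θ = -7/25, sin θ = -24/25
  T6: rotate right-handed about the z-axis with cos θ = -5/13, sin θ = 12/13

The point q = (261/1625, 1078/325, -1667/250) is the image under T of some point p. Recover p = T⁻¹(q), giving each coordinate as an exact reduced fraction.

p = (-2, 9/5, -9/2)

T1 = [1 0 0 -4; 0 1 0 -1; 0 0 1 6; 0 0 0 1]
T2·T1 = [1 0 0 -2; 0 1 0 0; 0 0 1 2; 0 0 0 1]
T3·…·T1 = [-1 0 0 2; 0 1 0 0; 0 0 1 2; 0 0 0 1]
T4·…·T1 = [-1 0 0 1; 0 1 0 5; 0 0 1 5; 0 0 0 1]
T5·…·T1 = [-1 0 0 1; 0 -7/25 24/25 17/5; 0 -24/25 -7/25 -31/5; 0 0 0 1]
T6·…·T1 = [5/13 84/325 -288/325 -229/65; -12/13 7/65 -24/65 -5/13; 0 -24/25 -7/25 -31/5; 0 0 0 1]
det M = -1; M⁻¹ = [5/13 -12/13 0 1; 84/325 7/65 -24/25 -5; -288/325 -24/65 -7/25 -5; 0 0 0 1]
M⁻¹ · (261/1625, 1078/325, -1667/250)ᵀ = (-2, 9/5, -9/2)ᵀ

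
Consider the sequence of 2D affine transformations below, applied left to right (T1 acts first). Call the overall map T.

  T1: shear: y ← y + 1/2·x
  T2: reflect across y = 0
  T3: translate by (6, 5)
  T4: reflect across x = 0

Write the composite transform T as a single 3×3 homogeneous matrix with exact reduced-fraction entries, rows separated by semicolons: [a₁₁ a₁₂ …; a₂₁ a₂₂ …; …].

T = [-1 0 -6; -1/2 -1 5; 0 0 1]

T1 = [1 0 0; 1/2 1 0; 0 0 1]
T2·T1 = [1 0 0; -1/2 -1 0; 0 0 1]
T3·…·T1 = [1 0 6; -1/2 -1 5; 0 0 1]
T4·…·T1 = [-1 0 -6; -1/2 -1 5; 0 0 1]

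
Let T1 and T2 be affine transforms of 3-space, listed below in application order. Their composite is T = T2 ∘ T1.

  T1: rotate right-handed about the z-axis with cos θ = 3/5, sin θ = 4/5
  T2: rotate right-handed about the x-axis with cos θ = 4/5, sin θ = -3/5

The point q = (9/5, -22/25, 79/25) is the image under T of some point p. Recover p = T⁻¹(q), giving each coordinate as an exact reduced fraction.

T1 = [3/5 -4/5 0 0; 4/5 3/5 0 0; 0 0 1 0; 0 0 0 1]
T2·T1 = [3/5 -4/5 0 0; 16/25 12/25 3/5 0; -12/25 -9/25 4/5 0; 0 0 0 1]
det M = 1; M⁻¹ = [3/5 16/25 -12/25 0; -4/5 12/25 -9/25 0; 0 3/5 4/5 0; 0 0 0 1]
M⁻¹ · (9/5, -22/25, 79/25)ᵀ = (-1, -3, 2)ᵀ

p = (-1, -3, 2)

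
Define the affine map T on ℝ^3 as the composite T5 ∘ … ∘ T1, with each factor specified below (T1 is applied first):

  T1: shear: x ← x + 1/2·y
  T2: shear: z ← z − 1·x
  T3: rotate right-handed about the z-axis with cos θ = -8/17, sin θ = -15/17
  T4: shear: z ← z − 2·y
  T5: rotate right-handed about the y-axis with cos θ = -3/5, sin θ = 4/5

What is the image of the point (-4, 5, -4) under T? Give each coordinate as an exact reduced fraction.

T(p) = (-291/85, -35/34, -651/170)

T1 shear: x ← x + 1/2·y: (-4, 5, -4) → (-3/2, 5, -4)
T2 shear: z ← z − 1·x: (-3/2, 5, -4) → (-3/2, 5, -5/2)
T3 rotate right-handed about the z-axis with cos θ = -8/17, sin θ = -15/17: (-3/2, 5, -5/2) → (87/17, -35/34, -5/2)
T4 shear: z ← z − 2·y: (87/17, -35/34, -5/2) → (87/17, -35/34, -15/34)
T5 rotate right-handed about the y-axis with cos θ = -3/5, sin θ = 4/5: (87/17, -35/34, -15/34) → (-291/85, -35/34, -651/170)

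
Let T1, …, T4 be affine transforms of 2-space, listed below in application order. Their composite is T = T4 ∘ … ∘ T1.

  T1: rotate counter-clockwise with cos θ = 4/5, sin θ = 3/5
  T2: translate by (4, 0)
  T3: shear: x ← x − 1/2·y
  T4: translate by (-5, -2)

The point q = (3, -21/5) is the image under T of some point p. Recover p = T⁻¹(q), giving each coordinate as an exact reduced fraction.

p = (1, -7/2)

T1 = [4/5 -3/5 0; 3/5 4/5 0; 0 0 1]
T2·T1 = [4/5 -3/5 4; 3/5 4/5 0; 0 0 1]
T3·…·T1 = [1/2 -1 4; 3/5 4/5 0; 0 0 1]
T4·…·T1 = [1/2 -1 -1; 3/5 4/5 -2; 0 0 1]
det M = 1; M⁻¹ = [4/5 1 14/5; -3/5 1/2 2/5; 0 0 1]
M⁻¹ · (3, -21/5)ᵀ = (1, -7/2)ᵀ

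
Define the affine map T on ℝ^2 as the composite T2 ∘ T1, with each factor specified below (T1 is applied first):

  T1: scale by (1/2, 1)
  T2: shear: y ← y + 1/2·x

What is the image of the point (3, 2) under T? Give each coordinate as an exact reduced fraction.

T(p) = (3/2, 11/4)

T1 scale by (1/2, 1): (3, 2) → (3/2, 2)
T2 shear: y ← y + 1/2·x: (3/2, 2) → (3/2, 11/4)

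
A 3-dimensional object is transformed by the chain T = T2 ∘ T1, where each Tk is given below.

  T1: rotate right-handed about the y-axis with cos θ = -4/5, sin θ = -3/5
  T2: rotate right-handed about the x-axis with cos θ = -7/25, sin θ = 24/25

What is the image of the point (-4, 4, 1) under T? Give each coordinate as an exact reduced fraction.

T(p) = (13/5, 244/125, 592/125)

T1 rotate right-handed about the y-axis with cos θ = -4/5, sin θ = -3/5: (-4, 4, 1) → (13/5, 4, -16/5)
T2 rotate right-handed about the x-axis with cos θ = -7/25, sin θ = 24/25: (13/5, 4, -16/5) → (13/5, 244/125, 592/125)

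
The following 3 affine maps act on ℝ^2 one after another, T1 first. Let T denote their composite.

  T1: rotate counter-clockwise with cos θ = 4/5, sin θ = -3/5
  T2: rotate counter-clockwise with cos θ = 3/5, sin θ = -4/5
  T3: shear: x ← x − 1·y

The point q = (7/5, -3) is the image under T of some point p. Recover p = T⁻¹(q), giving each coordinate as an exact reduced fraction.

T1 = [4/5 3/5 0; -3/5 4/5 0; 0 0 1]
T2·T1 = [0 1 0; -1 0 0; 0 0 1]
T3·…·T1 = [1 1 0; -1 0 0; 0 0 1]
det M = 1; M⁻¹ = [0 -1 0; 1 1 0; 0 0 1]
M⁻¹ · (7/5, -3)ᵀ = (3, -8/5)ᵀ

p = (3, -8/5)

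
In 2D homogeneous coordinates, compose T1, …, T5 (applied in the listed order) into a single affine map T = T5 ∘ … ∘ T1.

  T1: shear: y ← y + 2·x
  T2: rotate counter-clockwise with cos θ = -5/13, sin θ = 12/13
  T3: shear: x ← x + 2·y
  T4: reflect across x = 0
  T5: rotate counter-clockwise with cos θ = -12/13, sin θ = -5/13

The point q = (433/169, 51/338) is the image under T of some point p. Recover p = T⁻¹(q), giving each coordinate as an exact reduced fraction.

T1 = [1 0 0; 2 1 0; 0 0 1]
T2·T1 = [-29/13 -12/13 0; 2/13 -5/13 0; 0 0 1]
T3·…·T1 = [-25/13 -22/13 0; 2/13 -5/13 0; 0 0 1]
T4·…·T1 = [25/13 22/13 0; 2/13 -5/13 0; 0 0 1]
T5·…·T1 = [-290/169 -289/169 0; -149/169 -50/169 0; 0 0 1]
det M = -1; M⁻¹ = [50/169 -289/169 0; -149/169 290/169 0; 0 0 1]
M⁻¹ · (433/169, 51/338)ᵀ = (1/2, -2)ᵀ

p = (1/2, -2)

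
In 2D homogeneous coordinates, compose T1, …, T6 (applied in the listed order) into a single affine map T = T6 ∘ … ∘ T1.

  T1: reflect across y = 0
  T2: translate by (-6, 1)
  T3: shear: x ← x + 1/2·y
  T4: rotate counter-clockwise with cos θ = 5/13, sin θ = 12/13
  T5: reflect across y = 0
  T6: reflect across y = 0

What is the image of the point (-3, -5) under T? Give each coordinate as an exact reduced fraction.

T(p) = (-102/13, -42/13)

T1 reflect across y = 0: (-3, -5) → (-3, 5)
T2 translate by (-6, 1): (-3, 5) → (-9, 6)
T3 shear: x ← x + 1/2·y: (-9, 6) → (-6, 6)
T4 rotate counter-clockwise with cos θ = 5/13, sin θ = 12/13: (-6, 6) → (-102/13, -42/13)
T5 reflect across y = 0: (-102/13, -42/13) → (-102/13, 42/13)
T6 reflect across y = 0: (-102/13, 42/13) → (-102/13, -42/13)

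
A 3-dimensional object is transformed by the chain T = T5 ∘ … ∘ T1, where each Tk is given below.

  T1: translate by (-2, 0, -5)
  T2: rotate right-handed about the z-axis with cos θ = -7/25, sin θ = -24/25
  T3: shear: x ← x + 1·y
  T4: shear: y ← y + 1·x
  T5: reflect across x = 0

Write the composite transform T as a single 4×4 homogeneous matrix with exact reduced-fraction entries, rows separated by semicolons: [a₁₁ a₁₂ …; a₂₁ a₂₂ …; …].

T = [31/25 -17/25 0 -62/25; -11/5 2/5 0 22/5; 0 0 1 -5; 0 0 0 1]

T1 = [1 0 0 -2; 0 1 0 0; 0 0 1 -5; 0 0 0 1]
T2·T1 = [-7/25 24/25 0 14/25; -24/25 -7/25 0 48/25; 0 0 1 -5; 0 0 0 1]
T3·…·T1 = [-31/25 17/25 0 62/25; -24/25 -7/25 0 48/25; 0 0 1 -5; 0 0 0 1]
T4·…·T1 = [-31/25 17/25 0 62/25; -11/5 2/5 0 22/5; 0 0 1 -5; 0 0 0 1]
T5·…·T1 = [31/25 -17/25 0 -62/25; -11/5 2/5 0 22/5; 0 0 1 -5; 0 0 0 1]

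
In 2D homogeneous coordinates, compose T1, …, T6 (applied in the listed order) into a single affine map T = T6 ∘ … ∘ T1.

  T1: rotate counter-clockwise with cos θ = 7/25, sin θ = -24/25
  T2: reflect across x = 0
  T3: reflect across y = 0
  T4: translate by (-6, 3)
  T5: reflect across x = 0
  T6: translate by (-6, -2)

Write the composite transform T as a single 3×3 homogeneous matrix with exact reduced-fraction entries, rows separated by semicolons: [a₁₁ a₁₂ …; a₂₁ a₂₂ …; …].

T1 = [7/25 24/25 0; -24/25 7/25 0; 0 0 1]
T2·T1 = [-7/25 -24/25 0; -24/25 7/25 0; 0 0 1]
T3·…·T1 = [-7/25 -24/25 0; 24/25 -7/25 0; 0 0 1]
T4·…·T1 = [-7/25 -24/25 -6; 24/25 -7/25 3; 0 0 1]
T5·…·T1 = [7/25 24/25 6; 24/25 -7/25 3; 0 0 1]
T6·…·T1 = [7/25 24/25 0; 24/25 -7/25 1; 0 0 1]

T = [7/25 24/25 0; 24/25 -7/25 1; 0 0 1]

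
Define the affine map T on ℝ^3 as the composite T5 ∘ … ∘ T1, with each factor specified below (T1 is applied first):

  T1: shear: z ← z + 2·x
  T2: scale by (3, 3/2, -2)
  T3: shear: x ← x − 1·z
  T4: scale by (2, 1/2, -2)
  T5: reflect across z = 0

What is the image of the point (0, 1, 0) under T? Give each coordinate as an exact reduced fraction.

T1 shear: z ← z + 2·x: (0, 1, 0) → (0, 1, 0)
T2 scale by (3, 3/2, -2): (0, 1, 0) → (0, 3/2, 0)
T3 shear: x ← x − 1·z: (0, 3/2, 0) → (0, 3/2, 0)
T4 scale by (2, 1/2, -2): (0, 3/2, 0) → (0, 3/4, 0)
T5 reflect across z = 0: (0, 3/4, 0) → (0, 3/4, 0)

T(p) = (0, 3/4, 0)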